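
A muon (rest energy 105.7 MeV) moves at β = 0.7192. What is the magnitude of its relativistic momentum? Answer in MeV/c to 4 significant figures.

γ = 1/√(1 − 0.7192²) = 1.43926
p = γβm₀c = 1.43926 × 0.7192 × 105.7 MeV/c = 109.4 MeV/c

p ≈ 109.4 MeV/c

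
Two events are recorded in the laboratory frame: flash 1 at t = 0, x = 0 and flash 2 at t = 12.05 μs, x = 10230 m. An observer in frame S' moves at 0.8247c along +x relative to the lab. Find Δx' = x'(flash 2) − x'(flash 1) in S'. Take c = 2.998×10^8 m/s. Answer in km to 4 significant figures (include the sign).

γ = 1/√(1 − 0.8247²) = 1.76813
Δx' = γ(Δx − vΔt) = 1.76813 × (10230 m − 0.8247×(2.998×10^8 m/s)×12.05×10^-6 s)
= 1.76813 × (7250.70 m) = 12.82 km

Δx' ≈ 12.82 km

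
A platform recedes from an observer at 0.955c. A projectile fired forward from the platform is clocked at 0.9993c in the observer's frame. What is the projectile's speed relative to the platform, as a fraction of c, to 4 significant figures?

u' ≈ 0.9700c

Inverse velocity addition: u' = (u − v)/(1 − uv/c²)
= (0.9993 − 0.955)/(1 − 0.9993×0.955) = 0.04430/0.0456685 = 0.9700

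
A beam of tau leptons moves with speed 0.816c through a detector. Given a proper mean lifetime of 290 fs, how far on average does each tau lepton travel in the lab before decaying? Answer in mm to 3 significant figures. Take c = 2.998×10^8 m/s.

γ = 1/√(1 − 0.816²) = 1.7299
Dilated lifetime: Δt = γτ₀ = 1.7299 × 290 fs = 501.69 fs
d = vΔt = 0.816c × 501.69 fs = 2.4464×10^8 m/s × 5.0169×10^-13 s = 0.123 mm

d ≈ 0.123 mm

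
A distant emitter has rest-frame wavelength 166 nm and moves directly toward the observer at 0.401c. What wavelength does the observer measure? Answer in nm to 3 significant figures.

λ_obs ≈ 109 nm

Relativistic Doppler: λ_obs = λ_src √((1−β)/(1+β))
= 166 × √(0.59900/1.4010) = 166 × 0.65387 = 109 nm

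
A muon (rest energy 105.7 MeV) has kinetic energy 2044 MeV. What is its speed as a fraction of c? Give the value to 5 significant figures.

γ = 1 + K/(m₀c²) = 1 + 2044/105.7 = 20.33775
β = √(1 − 1/γ²) = 0.99879

β ≈ 0.99879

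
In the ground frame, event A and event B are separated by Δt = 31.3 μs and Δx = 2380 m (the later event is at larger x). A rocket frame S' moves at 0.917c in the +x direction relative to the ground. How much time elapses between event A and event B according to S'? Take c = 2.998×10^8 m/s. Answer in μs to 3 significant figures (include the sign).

γ = 1/√(1 − 0.917²) = 2.5070
Δt' = γ(Δt − vΔx/c²) = 2.5070 × (31.3 μs − 0.917×2380 m / (2.998×10^8 m/s))
= 2.5070 × (24.020 μs) = 60.2 μs

Δt' ≈ 60.2 μs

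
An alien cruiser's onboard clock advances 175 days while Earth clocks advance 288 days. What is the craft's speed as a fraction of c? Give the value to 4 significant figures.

γ = Δt/τ₀ = 288/175 = 1.64571
β = √(1 − 1/γ²) = √(1 − 1/1.64571²) = 0.7942

β ≈ 0.7942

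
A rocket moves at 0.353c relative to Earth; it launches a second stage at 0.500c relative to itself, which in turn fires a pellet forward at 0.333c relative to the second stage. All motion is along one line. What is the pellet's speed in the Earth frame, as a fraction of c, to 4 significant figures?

Compose boost 2: (0.500 + 0.353)/(1 + 0.500×0.353) = 0.8530/1.17650 = 0.725032
Compose boost 3: (0.333 + 0.725032)/(1 + 0.333×0.725032) = 1.05803/1.24144 = 0.8523

u ≈ 0.8523c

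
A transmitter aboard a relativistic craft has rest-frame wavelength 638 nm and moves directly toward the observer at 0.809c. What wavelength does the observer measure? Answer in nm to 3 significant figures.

Relativistic Doppler: λ_obs = λ_src √((1−β)/(1+β))
= 638 × √(0.19100/1.8090) = 638 × 0.32494 = 207 nm

λ_obs ≈ 207 nm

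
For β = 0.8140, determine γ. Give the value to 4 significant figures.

γ = 1/√(1 − β²) = 1/√(1 − 0.8140²) = 1/√(0.337404) = 1.722

γ ≈ 1.722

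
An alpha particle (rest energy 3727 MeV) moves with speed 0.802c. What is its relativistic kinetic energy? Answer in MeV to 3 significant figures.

K ≈ 2510 MeV

γ = 1/√(1 − 0.802²) = 1.6741
K = (γ − 1)m₀c² = (1.6741 − 1) × 3727 MeV = 0.67413 × 3727 MeV = 2510 MeV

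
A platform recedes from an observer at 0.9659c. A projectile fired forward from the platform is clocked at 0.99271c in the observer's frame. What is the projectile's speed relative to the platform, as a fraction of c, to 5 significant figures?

u' ≈ 0.65165c

Inverse velocity addition: u' = (u − v)/(1 − uv/c²)
= (0.99271 − 0.9659)/(1 − 0.99271×0.9659) = 0.026810/0.04114141 = 0.65165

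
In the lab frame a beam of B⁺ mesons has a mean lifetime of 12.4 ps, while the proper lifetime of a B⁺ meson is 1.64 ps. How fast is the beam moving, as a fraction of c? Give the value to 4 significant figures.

γ = Δt/τ₀ = 12.4/1.64 = 7.56098
β = √(1 − 1/γ²) = √(1 − 1/7.56098²) = 0.9912

β ≈ 0.9912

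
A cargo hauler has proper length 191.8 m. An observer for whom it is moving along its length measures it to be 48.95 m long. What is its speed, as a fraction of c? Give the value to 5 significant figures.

β ≈ 0.96688

γ = L₀/L = 191.8/48.95 = 3.918284
β = √(1 − 1/γ²) = 0.96688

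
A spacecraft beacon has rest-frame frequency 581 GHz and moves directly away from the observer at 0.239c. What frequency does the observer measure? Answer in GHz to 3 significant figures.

f_obs ≈ 455 GHz

Relativistic Doppler: f_obs = f_src √((1−β)/(1+β))
= 581 × √(0.76100/1.2390) = 581 × 0.78371 = 455 GHz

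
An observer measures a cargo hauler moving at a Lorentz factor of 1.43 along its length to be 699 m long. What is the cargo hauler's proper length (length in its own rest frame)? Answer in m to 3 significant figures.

L₀ ≈ 1000 m

γ = 1.43 (given)
L₀ = γL = 1.43 × 699 = 1000 m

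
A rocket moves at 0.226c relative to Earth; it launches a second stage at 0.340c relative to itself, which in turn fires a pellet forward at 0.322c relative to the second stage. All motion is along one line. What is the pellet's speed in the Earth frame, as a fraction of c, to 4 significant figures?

Compose boost 2: (0.340 + 0.226)/(1 + 0.340×0.226) = 0.5660/1.07684 = 0.525612
Compose boost 3: (0.322 + 0.525612)/(1 + 0.322×0.525612) = 0.847612/1.16925 = 0.7249

u ≈ 0.7249c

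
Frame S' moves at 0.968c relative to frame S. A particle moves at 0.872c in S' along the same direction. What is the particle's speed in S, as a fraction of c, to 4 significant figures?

Relativistic velocity addition: u = (u' + v)/(1 + u'v/c²)
= (0.872 + 0.968)/(1 + 0.872×0.968) = 1.840/1.84410 = 0.9978

u ≈ 0.9978c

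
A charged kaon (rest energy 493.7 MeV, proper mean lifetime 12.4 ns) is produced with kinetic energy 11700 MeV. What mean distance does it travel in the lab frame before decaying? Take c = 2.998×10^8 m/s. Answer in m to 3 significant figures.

γ = 1 + K/(m₀c²) = 1 + 11700/493.7 = 24.699
β = √(1 − 1/γ²) = 0.99918
Dilated lifetime: γτ₀ = 24.699 × 12.4 ns = 306.26 ns
d = βc·γτ₀ = 0.99918 × (2.998×10^8 m/s) × 3.0626×10^-7 s = 91.7 m

d ≈ 91.7 m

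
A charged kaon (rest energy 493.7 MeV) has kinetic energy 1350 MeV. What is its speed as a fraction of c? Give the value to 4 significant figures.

β ≈ 0.9635

γ = 1 + K/(m₀c²) = 1 + 1350/493.7 = 3.73445
β = √(1 − 1/γ²) = 0.9635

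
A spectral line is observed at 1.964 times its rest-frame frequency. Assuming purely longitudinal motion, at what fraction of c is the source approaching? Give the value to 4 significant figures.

β ≈ 0.5882

f_obs/f_src = √((1+β)/(1−β)) = 1.964  ⇒  (1+β)/(1−β) = 3.85730
β = |1 − D²|/(1 + D²) = |1 − 3.85730|/(1 + 3.85730) = 0.5882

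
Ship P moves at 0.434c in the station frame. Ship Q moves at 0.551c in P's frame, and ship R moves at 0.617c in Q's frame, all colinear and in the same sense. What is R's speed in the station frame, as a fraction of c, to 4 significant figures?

Compose boost 2: (0.551 + 0.434)/(1 + 0.551×0.434) = 0.9850/1.23913 = 0.794910
Compose boost 3: (0.617 + 0.794910)/(1 + 0.617×0.794910) = 1.41191/1.49046 = 0.9473

u ≈ 0.9473c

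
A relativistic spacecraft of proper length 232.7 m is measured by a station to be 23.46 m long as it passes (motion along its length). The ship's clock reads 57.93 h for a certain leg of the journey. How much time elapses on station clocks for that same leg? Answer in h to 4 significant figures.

Δt ≈ 574.6 h

Length contraction ⇒ γ = L₀/L = 232.7/23.46 = 9.91901
Time dilation: Δt = γτ₀ = 9.91901 × 57.93 h = 574.6 h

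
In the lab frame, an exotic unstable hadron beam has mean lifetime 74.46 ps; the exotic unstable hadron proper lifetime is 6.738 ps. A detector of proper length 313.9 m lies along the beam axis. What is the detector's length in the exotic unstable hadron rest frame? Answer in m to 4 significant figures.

Time dilation ⇒ γ = Δt/τ₀ = 74.46/6.738 = 11.0508
Length contraction: L = L₀/γ = 313.9/11.0508 = 28.41 m

L ≈ 28.41 m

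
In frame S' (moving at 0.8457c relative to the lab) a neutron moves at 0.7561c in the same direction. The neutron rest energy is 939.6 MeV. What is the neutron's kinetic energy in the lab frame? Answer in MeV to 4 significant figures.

K ≈ 3471 MeV

u_lab = (0.7561 + 0.8457)/(1 + 0.7561×0.8457) = 0.9770447
γ = 1/√(1 − 0.9770447²) = 4.69407
K = (γ − 1)m₀c² = (4.69407 − 1) × 939.6 = 3.69407 × 939.6 = 3471 MeV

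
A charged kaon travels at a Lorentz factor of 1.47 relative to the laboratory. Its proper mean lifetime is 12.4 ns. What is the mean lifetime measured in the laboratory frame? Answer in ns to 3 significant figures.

γ = 1.47 (given)
Time dilation: Δt = γτ₀ = 1.47 × 12.4 ns = 18.2 ns

Δt ≈ 18.2 ns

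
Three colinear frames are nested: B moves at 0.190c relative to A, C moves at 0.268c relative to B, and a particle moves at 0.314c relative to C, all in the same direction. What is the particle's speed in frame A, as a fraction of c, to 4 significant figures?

u ≈ 0.6596c

Compose boost 2: (0.268 + 0.190)/(1 + 0.268×0.190) = 0.4580/1.05092 = 0.435809
Compose boost 3: (0.314 + 0.435809)/(1 + 0.314×0.435809) = 0.749809/1.13684 = 0.6596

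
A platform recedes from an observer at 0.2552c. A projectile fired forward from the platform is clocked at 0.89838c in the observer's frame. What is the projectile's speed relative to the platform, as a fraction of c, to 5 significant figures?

Inverse velocity addition: u' = (u − v)/(1 − uv/c²)
= (0.89838 − 0.2552)/(1 − 0.89838×0.2552) = 0.64318/0.7707334 = 0.83450

u' ≈ 0.83450c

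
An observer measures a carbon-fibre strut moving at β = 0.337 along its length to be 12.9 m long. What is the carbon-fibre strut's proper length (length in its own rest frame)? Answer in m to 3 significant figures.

γ = 1/√(1 − 0.337²) = 1.0621
L₀ = γL = 1.0621 × 12.9 = 13.7 m

L₀ ≈ 13.7 m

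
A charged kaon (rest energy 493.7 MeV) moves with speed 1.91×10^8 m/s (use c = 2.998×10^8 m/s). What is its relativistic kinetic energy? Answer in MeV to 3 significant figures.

K ≈ 147 MeV

β = v/c = 1.91×10^8 / 2.998×10^8 = 0.63709
γ = 1/√(1 − 0.63709²) = 1.2974
K = (γ − 1)m₀c² = (1.2974 − 1) × 493.7 MeV = 0.29737 × 493.7 MeV = 147 MeV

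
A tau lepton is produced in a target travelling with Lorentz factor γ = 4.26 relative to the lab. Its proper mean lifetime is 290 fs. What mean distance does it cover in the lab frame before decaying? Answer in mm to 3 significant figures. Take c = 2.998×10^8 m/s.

β = √(1 − 1/γ²) = √(1 − 1/4.26²) = 0.97206
Dilated lifetime: Δt = γτ₀ = 4.26 × 290 fs = 1235.4 fs
d = vΔt = 0.97206c × 1235.4 fs = 2.9142×10^8 m/s × 1.2354×10^-12 s = 0.360 mm

d ≈ 0.360 mm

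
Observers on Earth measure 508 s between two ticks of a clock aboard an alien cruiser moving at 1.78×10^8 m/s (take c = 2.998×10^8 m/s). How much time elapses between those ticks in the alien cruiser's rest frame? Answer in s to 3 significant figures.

β = v/c = 1.78×10^8 / 2.998×10^8 = 0.59373
γ = 1/√(1 − 0.59373²) = 1.2428
Proper time: τ₀ = Δt/γ = 508/1.2428 = 409 s

τ₀ ≈ 409 s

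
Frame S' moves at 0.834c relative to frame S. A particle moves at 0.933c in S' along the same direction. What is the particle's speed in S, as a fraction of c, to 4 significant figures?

u ≈ 0.9937c

Relativistic velocity addition: u = (u' + v)/(1 + u'v/c²)
= (0.933 + 0.834)/(1 + 0.933×0.834) = 1.767/1.77812 = 0.9937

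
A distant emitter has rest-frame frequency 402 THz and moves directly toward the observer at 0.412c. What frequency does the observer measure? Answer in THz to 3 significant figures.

f_obs ≈ 623 THz

Relativistic Doppler: f_obs = f_src √((1+β)/(1−β))
= 402 × √(1.4120/0.58800) = 402 × 1.5496 = 623 THz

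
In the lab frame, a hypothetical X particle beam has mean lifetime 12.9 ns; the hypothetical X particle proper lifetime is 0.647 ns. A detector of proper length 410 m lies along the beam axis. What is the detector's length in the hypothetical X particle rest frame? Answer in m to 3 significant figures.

Time dilation ⇒ γ = Δt/τ₀ = 12.9/0.647 = 19.938
Length contraction: L = L₀/γ = 410/19.938 = 20.6 m

L ≈ 20.6 m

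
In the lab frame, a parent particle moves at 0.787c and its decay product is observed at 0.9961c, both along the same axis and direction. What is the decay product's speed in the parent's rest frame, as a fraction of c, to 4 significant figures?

Inverse velocity addition: u' = (u − v)/(1 − uv/c²)
= (0.9961 − 0.787)/(1 − 0.9961×0.787) = 0.2091/0.216069 = 0.9677

u' ≈ 0.9677c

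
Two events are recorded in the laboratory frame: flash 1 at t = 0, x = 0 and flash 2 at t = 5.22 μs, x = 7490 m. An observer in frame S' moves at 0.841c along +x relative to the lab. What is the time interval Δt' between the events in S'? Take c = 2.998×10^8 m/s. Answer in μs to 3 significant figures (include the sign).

Δt' ≈ -29.2 μs

γ = 1/√(1 − 0.841²) = 1.8483
Δt' = γ(Δt − vΔx/c²) = 1.8483 × (5.22 μs − 0.841×7490 m / (2.998×10^8 m/s))
= 1.8483 × (-15.791 μs) = -29.2 μs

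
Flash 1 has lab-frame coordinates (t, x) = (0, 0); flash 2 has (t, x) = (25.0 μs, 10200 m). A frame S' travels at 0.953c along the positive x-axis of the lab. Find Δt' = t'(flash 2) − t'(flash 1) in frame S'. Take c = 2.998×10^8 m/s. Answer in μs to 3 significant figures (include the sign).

Δt' ≈ -24.5 μs

γ = 1/√(1 − 0.953²) = 3.3007
Δt' = γ(Δt − vΔx/c²) = 3.3007 × (25.0 μs − 0.953×10200 m / (2.998×10^8 m/s))
= 3.3007 × (-7.4236 μs) = -24.5 μs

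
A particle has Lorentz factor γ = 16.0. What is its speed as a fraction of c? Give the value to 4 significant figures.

β ≈ 0.9980

β = √(1 − 1/γ²) = √(1 − 1/16.0²) = √(0.996094) = 0.9980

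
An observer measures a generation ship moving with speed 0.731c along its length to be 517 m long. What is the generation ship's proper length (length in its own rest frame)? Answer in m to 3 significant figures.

γ = 1/√(1 − 0.731²) = 1.4655
L₀ = γL = 1.4655 × 517 = 758 m

L₀ ≈ 758 m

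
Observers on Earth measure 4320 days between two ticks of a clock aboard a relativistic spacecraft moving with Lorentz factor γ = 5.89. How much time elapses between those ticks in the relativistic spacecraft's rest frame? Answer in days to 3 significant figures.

τ₀ ≈ 733 days

γ = 5.89 (given)
Proper time: τ₀ = Δt/γ = 4320/5.89 = 733 days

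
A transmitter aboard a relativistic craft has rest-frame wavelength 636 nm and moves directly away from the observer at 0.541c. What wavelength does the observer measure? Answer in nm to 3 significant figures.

Relativistic Doppler: λ_obs = λ_src √((1+β)/(1−β))
= 636 × √(1.5410/0.45900) = 636 × 1.8323 = 1170 nm

λ_obs ≈ 1170 nm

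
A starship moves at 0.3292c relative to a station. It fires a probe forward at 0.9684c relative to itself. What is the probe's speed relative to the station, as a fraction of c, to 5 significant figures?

u ≈ 0.98393c

Relativistic velocity addition: u = (u' + v)/(1 + u'v/c²)
= (0.9684 + 0.3292)/(1 + 0.9684×0.3292) = 1.2976/1.318797 = 0.98393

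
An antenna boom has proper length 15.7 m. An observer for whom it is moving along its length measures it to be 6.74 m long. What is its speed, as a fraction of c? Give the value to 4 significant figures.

β ≈ 0.9032

γ = L₀/L = 15.7/6.74 = 2.32938
β = √(1 − 1/γ²) = 0.9032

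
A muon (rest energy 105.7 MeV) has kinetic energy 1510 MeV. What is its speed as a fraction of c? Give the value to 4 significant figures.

β ≈ 0.9979

γ = 1 + K/(m₀c²) = 1 + 1510/105.7 = 15.2857
β = √(1 − 1/γ²) = 0.9979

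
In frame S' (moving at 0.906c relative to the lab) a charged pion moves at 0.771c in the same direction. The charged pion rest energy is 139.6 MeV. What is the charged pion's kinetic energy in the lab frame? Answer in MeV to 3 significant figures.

u_lab = (0.771 + 0.906)/(1 + 0.771×0.906) = 0.987327
γ = 1/√(1 − 0.987327²) = 6.3011
K = (γ − 1)m₀c² = (6.3011 − 1) × 139.6 = 5.3011 × 139.6 = 740 MeV

K ≈ 740 MeV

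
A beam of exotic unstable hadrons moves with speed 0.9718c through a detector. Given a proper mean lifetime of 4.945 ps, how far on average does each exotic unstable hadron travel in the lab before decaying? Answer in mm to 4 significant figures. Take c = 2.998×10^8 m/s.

d ≈ 6.110 mm

γ = 1/√(1 − 0.9718²) = 4.24076
Dilated lifetime: Δt = γτ₀ = 4.24076 × 4.945 ps = 20.9706 ps
d = vΔt = 0.9718c × 20.9706 ps = 2.91346×10^8 m/s × 2.09706×10^-11 s = 6.110 mm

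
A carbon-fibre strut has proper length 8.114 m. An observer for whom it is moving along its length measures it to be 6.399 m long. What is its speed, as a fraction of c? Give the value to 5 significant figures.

β ≈ 0.61486

γ = L₀/L = 8.114/6.399 = 1.268011
β = √(1 − 1/γ²) = 0.61486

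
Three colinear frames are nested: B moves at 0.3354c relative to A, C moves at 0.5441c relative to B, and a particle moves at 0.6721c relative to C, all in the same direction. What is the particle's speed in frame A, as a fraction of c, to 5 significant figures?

Compose boost 2: (0.5441 + 0.3354)/(1 + 0.5441×0.3354) = 0.87950/1.182491 = 0.7437688
Compose boost 3: (0.6721 + 0.7437688)/(1 + 0.6721×0.7437688) = 1.415869/1.499887 = 0.94398

u ≈ 0.94398c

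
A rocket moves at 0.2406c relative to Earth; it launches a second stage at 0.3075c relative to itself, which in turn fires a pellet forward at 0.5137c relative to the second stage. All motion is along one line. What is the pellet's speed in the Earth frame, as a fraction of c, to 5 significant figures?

u ≈ 0.81134c

Compose boost 2: (0.3075 + 0.2406)/(1 + 0.3075×0.2406) = 0.54810/1.073984 = 0.5103426
Compose boost 3: (0.5137 + 0.5103426)/(1 + 0.5137×0.5103426) = 1.024043/1.262163 = 0.81134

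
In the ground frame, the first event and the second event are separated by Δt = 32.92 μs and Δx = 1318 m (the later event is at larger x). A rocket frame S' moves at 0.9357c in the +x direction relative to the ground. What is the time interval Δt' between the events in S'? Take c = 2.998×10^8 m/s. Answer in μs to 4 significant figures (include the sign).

Δt' ≈ 81.65 μs

γ = 1/√(1 − 0.9357²) = 2.83449
Δt' = γ(Δt − vΔx/c²) = 2.83449 × (32.92 μs − 0.9357×1318 m / (2.998×10^8 m/s))
= 2.83449 × (28.8064 μs) = 81.65 μs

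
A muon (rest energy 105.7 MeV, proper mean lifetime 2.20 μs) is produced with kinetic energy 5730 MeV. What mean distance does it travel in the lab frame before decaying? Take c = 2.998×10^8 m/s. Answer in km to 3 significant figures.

γ = 1 + K/(m₀c²) = 1 + 5730/105.7 = 55.210
β = √(1 − 1/γ²) = 0.99984
Dilated lifetime: γτ₀ = 55.210 × 2.20 μs = 121.46 μs
d = βc·γτ₀ = 0.99984 × (2.998×10^8 m/s) × 0.00012146 s = 36.4 km

d ≈ 36.4 km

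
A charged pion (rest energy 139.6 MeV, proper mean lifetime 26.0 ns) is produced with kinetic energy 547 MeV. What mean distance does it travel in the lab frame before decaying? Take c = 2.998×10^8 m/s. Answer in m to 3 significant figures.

d ≈ 37.5 m

γ = 1 + K/(m₀c²) = 1 + 547/139.6 = 4.9183
β = √(1 − 1/γ²) = 0.97911
Dilated lifetime: γτ₀ = 4.9183 × 26.0 ns = 127.88 ns
d = βc·γτ₀ = 0.97911 × (2.998×10^8 m/s) × 1.2788×10^-7 s = 37.5 m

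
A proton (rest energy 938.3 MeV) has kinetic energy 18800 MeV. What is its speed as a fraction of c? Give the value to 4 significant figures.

β ≈ 0.9989

γ = 1 + K/(m₀c²) = 1 + 18800/938.3 = 21.0362
β = √(1 − 1/γ²) = 0.9989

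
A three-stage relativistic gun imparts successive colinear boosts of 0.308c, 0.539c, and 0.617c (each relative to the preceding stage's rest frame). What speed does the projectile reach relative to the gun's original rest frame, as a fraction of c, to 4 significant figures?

u ≈ 0.9276c

Compose boost 2: (0.539 + 0.308)/(1 + 0.539×0.308) = 0.8470/1.16601 = 0.726408
Compose boost 3: (0.617 + 0.726408)/(1 + 0.617×0.726408) = 1.34341/1.44819 = 0.9276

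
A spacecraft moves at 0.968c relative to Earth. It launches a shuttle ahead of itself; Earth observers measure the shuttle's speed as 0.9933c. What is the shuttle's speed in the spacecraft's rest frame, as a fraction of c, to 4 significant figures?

Inverse velocity addition: u' = (u − v)/(1 − uv/c²)
= (0.9933 − 0.968)/(1 − 0.9933×0.968) = 0.02530/0.0384856 = 0.6574

u' ≈ 0.6574c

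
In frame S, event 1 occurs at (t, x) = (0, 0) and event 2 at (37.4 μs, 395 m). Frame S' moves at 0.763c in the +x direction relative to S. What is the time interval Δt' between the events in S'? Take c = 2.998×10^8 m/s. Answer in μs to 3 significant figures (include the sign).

Δt' ≈ 56.3 μs

γ = 1/√(1 − 0.763²) = 1.5470
Δt' = γ(Δt − vΔx/c²) = 1.5470 × (37.4 μs − 0.763×395 m / (2.998×10^8 m/s))
= 1.5470 × (36.395 μs) = 56.3 μs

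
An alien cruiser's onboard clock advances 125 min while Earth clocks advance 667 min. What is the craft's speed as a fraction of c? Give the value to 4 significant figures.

γ = Δt/τ₀ = 667/125 = 5.33600
β = √(1 − 1/γ²) = √(1 − 1/5.33600²) = 0.9823

β ≈ 0.9823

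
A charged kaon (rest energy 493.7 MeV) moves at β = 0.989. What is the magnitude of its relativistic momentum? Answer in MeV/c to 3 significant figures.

p ≈ 3300 MeV/c

γ = 1/√(1 − 0.989²) = 6.7606
p = γβm₀c = 6.7606 × 0.989 × 493.7 MeV/c = 3300 MeV/c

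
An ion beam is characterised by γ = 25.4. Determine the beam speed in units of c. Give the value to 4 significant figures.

β = √(1 − 1/γ²) = √(1 − 1/25.4²) = √(0.998450) = 0.9992

β ≈ 0.9992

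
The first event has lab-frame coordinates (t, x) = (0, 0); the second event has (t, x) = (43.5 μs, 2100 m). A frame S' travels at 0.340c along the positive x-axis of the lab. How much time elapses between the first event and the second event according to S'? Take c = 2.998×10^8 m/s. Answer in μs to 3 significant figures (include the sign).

Δt' ≈ 43.7 μs

γ = 1/√(1 − 0.340²) = 1.0633
Δt' = γ(Δt − vΔx/c²) = 1.0633 × (43.5 μs − 0.340×2100 m / (2.998×10^8 m/s))
= 1.0633 × (41.118 μs) = 43.7 μs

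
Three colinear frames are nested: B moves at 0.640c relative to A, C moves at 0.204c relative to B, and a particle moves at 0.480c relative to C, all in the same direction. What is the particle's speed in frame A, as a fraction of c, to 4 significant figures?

u ≈ 0.9030c

Compose boost 2: (0.204 + 0.640)/(1 + 0.204×0.640) = 0.8440/1.13056 = 0.746533
Compose boost 3: (0.480 + 0.746533)/(1 + 0.480×0.746533) = 1.22653/1.35834 = 0.9030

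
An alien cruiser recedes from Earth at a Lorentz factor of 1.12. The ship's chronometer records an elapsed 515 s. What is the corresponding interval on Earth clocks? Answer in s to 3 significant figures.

Δt ≈ 577 s

γ = 1.12 (given)
Time dilation: Δt = γτ₀ = 1.12 × 515 s = 577 s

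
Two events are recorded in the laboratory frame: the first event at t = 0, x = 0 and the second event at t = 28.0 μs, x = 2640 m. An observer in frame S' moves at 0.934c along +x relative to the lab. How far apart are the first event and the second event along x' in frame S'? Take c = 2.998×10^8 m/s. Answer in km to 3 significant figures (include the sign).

Δx' ≈ -14.6 km

γ = 1/√(1 − 0.934²) = 2.7990
Δx' = γ(Δx − vΔt) = 2.7990 × (2640 m − 0.934×(2.998×10^8 m/s)×28.0×10^-6 s)
= 2.7990 × (-5200.4 m) = -14.6 km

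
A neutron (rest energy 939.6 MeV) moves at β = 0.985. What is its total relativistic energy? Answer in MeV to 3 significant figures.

γ = 1/√(1 − 0.985²) = 5.7953
E = γm₀c² = 5.7953 × 939.6 MeV = 5450 MeV

E ≈ 5450 MeV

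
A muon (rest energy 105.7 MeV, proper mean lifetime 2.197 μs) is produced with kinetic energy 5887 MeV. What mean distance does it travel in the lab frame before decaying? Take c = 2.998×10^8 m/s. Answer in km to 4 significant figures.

d ≈ 37.34 km

γ = 1 + K/(m₀c²) = 1 + 5887/105.7 = 56.6954
β = √(1 − 1/γ²) = 0.999844
Dilated lifetime: γτ₀ = 56.6954 × 2.197 μs = 124.560 μs
d = βc·γτ₀ = 0.999844 × (2.998×10^8 m/s) × 0.000124560 s = 37.34 km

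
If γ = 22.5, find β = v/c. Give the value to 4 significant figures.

β = √(1 − 1/γ²) = √(1 − 1/22.5²) = √(0.998025) = 0.9990

β ≈ 0.9990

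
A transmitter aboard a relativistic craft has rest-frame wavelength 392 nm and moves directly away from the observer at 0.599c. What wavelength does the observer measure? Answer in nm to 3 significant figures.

Relativistic Doppler: λ_obs = λ_src √((1+β)/(1−β))
= 392 × √(1.5990/0.40100) = 392 × 1.9969 = 783 nm

λ_obs ≈ 783 nm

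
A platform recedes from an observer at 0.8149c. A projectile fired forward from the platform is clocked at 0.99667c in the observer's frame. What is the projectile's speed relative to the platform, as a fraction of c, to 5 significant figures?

Inverse velocity addition: u' = (u − v)/(1 − uv/c²)
= (0.99667 − 0.8149)/(1 − 0.99667×0.8149) = 0.18177/0.1878136 = 0.96782

u' ≈ 0.96782c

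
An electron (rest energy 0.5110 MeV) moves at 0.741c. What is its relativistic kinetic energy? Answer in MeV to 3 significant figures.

γ = 1/√(1 − 0.741²) = 1.4892
K = (γ − 1)m₀c² = (1.4892 − 1) × 0.5110 MeV = 0.48919 × 0.5110 MeV = 0.250 MeV

K ≈ 0.250 MeV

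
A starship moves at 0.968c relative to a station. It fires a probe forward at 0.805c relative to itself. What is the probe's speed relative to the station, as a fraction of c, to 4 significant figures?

Relativistic velocity addition: u = (u' + v)/(1 + u'v/c²)
= (0.805 + 0.968)/(1 + 0.805×0.968) = 1.773/1.77924 = 0.9965

u ≈ 0.9965c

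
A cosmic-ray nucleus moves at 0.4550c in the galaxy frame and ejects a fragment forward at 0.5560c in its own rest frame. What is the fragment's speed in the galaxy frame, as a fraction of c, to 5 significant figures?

Compose boost 2: (0.5560 + 0.4550)/(1 + 0.5560×0.4550) = 1.0110/1.252980 = 0.80688

u ≈ 0.80688c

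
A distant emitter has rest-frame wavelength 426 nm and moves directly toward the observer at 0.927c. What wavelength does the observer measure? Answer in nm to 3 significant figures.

Relativistic Doppler: λ_obs = λ_src √((1−β)/(1+β))
= 426 × √(0.073000/1.9270) = 426 × 0.19463 = 82.9 nm

λ_obs ≈ 82.9 nm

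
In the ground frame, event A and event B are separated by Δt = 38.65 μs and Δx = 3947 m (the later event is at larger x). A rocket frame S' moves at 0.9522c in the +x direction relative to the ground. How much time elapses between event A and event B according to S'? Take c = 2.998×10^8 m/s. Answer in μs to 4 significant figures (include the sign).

Δt' ≈ 85.49 μs

γ = 1/√(1 − 0.9522²) = 3.27359
Δt' = γ(Δt − vΔx/c²) = 3.27359 × (38.65 μs − 0.9522×3947 m / (2.998×10^8 m/s))
= 3.27359 × (26.1139 μs) = 85.49 μs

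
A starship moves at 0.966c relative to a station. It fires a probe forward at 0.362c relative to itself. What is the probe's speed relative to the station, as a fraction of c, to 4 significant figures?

u ≈ 0.9839c

Relativistic velocity addition: u = (u' + v)/(1 + u'v/c²)
= (0.362 + 0.966)/(1 + 0.362×0.966) = 1.328/1.34969 = 0.9839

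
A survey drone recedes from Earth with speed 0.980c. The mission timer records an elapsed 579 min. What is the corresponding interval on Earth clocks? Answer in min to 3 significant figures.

Δt ≈ 2910 min

γ = 1/√(1 − 0.980²) = 5.0252
Time dilation: Δt = γτ₀ = 5.0252 × 579 min = 2910 min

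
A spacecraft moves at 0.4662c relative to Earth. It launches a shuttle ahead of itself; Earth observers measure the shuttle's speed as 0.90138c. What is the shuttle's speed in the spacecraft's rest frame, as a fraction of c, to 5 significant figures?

u' ≈ 0.75060c

Inverse velocity addition: u' = (u − v)/(1 − uv/c²)
= (0.90138 − 0.4662)/(1 − 0.90138×0.4662) = 0.43518/0.5797766 = 0.75060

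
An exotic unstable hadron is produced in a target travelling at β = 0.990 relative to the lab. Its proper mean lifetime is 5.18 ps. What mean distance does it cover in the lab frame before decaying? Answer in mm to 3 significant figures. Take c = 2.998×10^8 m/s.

d ≈ 10.9 mm

γ = 1/√(1 − 0.990²) = 7.0888
Dilated lifetime: Δt = γτ₀ = 7.0888 × 5.18 ps = 36.720 ps
d = vΔt = 0.990c × 36.720 ps = 2.9680×10^8 m/s × 3.6720×10^-11 s = 10.9 mm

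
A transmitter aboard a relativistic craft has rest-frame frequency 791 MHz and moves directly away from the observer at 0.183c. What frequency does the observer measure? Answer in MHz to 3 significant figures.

f_obs ≈ 657 MHz

Relativistic Doppler: f_obs = f_src √((1−β)/(1+β))
= 791 × √(0.81700/1.1830) = 791 × 0.83103 = 657 MHz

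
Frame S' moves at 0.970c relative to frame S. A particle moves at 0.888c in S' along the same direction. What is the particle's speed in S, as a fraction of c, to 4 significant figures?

u ≈ 0.9982c

Relativistic velocity addition: u = (u' + v)/(1 + u'v/c²)
= (0.888 + 0.970)/(1 + 0.888×0.970) = 1.858/1.86136 = 0.9982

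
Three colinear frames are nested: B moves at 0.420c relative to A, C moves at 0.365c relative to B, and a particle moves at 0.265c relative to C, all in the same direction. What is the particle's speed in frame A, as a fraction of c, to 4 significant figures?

u ≈ 0.8011c

Compose boost 2: (0.365 + 0.420)/(1 + 0.365×0.420) = 0.7850/1.15330 = 0.680656
Compose boost 3: (0.265 + 0.680656)/(1 + 0.265×0.680656) = 0.945656/1.18037 = 0.8011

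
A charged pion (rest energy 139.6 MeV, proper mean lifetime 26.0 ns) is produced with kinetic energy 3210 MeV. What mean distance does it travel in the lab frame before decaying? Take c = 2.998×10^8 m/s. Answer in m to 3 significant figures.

γ = 1 + K/(m₀c²) = 1 + 3210/139.6 = 23.994
β = √(1 − 1/γ²) = 0.99913
Dilated lifetime: γτ₀ = 23.994 × 26.0 ns = 623.85 ns
d = βc·γτ₀ = 0.99913 × (2.998×10^8 m/s) × 6.2385×10^-7 s = 187 m

d ≈ 187 m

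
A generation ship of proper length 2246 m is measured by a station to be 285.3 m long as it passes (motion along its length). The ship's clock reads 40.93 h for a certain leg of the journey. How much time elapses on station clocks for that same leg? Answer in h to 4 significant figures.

Length contraction ⇒ γ = L₀/L = 2246/285.3 = 7.87242
Time dilation: Δt = γτ₀ = 7.87242 × 40.93 h = 322.2 h

Δt ≈ 322.2 h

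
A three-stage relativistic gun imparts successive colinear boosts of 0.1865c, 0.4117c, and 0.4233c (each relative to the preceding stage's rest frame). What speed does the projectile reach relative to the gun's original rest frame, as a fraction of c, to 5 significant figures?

Compose boost 2: (0.4117 + 0.1865)/(1 + 0.4117×0.1865) = 0.59820/1.076782 = 0.5555442
Compose boost 3: (0.4233 + 0.5555442)/(1 + 0.4233×0.5555442) = 0.9788442/1.235162 = 0.79248

u ≈ 0.79248c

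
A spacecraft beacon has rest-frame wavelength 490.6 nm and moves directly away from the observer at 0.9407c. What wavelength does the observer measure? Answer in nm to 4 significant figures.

Relativistic Doppler: λ_obs = λ_src √((1+β)/(1−β))
= 490.6 × √(1.94070/0.0593000) = 490.6 × 5.72074 = 2807 nm

λ_obs ≈ 2807 nm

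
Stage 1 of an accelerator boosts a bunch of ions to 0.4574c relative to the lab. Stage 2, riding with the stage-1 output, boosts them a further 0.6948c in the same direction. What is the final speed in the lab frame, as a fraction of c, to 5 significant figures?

u ≈ 0.87434c

Compose boost 2: (0.6948 + 0.4574)/(1 + 0.6948×0.4574) = 1.1522/1.317802 = 0.87434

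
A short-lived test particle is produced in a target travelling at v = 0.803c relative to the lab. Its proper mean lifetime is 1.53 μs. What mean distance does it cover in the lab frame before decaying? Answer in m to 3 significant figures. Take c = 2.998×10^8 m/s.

γ = 1/√(1 − 0.803²) = 1.6779
Dilated lifetime: Δt = γτ₀ = 1.6779 × 1.53 μs = 2.5672 μs
d = vΔt = 0.803c × 2.5672 μs = 2.4074×10^8 m/s × 2.5672×10^-6 s = 618 m

d ≈ 618 m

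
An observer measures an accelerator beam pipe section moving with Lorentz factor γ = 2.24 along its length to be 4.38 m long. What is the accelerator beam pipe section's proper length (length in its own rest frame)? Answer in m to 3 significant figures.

γ = 2.24 (given)
L₀ = γL = 2.24 × 4.38 = 9.81 m

L₀ ≈ 9.81 m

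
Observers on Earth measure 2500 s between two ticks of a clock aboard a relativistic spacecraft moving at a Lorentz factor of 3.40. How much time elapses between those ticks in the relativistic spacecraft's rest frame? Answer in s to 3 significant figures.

τ₀ ≈ 735 s

γ = 3.40 (given)
Proper time: τ₀ = Δt/γ = 2500/3.40 = 735 s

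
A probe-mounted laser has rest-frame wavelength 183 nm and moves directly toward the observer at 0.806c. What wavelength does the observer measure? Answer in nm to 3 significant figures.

λ_obs ≈ 60.0 nm

Relativistic Doppler: λ_obs = λ_src √((1−β)/(1+β))
= 183 × √(0.19400/1.8060) = 183 × 0.32775 = 60.0 nm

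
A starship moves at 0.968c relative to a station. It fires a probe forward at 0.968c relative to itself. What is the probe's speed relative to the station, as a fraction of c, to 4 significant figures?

u ≈ 0.9995c

Relativistic velocity addition: u = (u' + v)/(1 + u'v/c²)
= (0.968 + 0.968)/(1 + 0.968×0.968) = 1.936/1.93702 = 0.9995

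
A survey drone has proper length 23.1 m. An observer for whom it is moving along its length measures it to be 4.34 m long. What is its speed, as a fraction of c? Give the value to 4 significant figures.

β ≈ 0.9822

γ = L₀/L = 23.1/4.34 = 5.32258
β = √(1 − 1/γ²) = 0.9822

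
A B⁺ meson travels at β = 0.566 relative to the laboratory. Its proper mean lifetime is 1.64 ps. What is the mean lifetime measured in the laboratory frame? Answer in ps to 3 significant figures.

γ = 1/√(1 − 0.566²) = 1.2130
Time dilation: Δt = γτ₀ = 1.2130 × 1.64 ps = 1.99 ps

Δt ≈ 1.99 ps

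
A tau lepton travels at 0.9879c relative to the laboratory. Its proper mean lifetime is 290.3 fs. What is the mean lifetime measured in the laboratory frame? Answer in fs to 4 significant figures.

Δt ≈ 1872 fs

γ = 1/√(1 − 0.9879²) = 6.44778
Time dilation: Δt = γτ₀ = 6.44778 × 290.3 fs = 1872 fs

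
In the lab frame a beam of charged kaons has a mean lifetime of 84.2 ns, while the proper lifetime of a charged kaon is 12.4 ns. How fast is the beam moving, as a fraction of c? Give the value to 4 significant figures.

γ = Δt/τ₀ = 84.2/12.4 = 6.79032
β = √(1 − 1/γ²) = √(1 − 1/6.79032²) = 0.9891

β ≈ 0.9891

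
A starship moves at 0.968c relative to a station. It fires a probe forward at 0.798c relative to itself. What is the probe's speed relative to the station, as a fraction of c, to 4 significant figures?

u ≈ 0.9964c

Relativistic velocity addition: u = (u' + v)/(1 + u'v/c²)
= (0.798 + 0.968)/(1 + 0.798×0.968) = 1.766/1.77246 = 0.9964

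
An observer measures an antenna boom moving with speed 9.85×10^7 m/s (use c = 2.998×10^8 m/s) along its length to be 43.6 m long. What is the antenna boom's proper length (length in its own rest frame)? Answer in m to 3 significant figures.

L₀ ≈ 46.2 m

β = v/c = 9.85×10^7 / 2.998×10^8 = 0.32855
γ = 1/√(1 − 0.32855²) = 1.0588
L₀ = γL = 1.0588 × 43.6 = 46.2 m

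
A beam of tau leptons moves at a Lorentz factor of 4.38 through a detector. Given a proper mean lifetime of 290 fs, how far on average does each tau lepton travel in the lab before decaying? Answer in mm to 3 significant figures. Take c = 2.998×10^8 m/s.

β = √(1 − 1/γ²) = √(1 − 1/4.38²) = 0.97359
Dilated lifetime: Δt = γτ₀ = 4.38 × 290 fs = 1270.2 fs
d = vΔt = 0.97359c × 1270.2 fs = 2.9188×10^8 m/s × 1.2702×10^-12 s = 0.371 mm

d ≈ 0.371 mm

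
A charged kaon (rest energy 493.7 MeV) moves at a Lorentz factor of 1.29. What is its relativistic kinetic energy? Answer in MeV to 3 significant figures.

γ = 1.29 (given)
K = (γ − 1)m₀c² = (1.29 − 1) × 493.7 MeV = 0.29000 × 493.7 MeV = 143 MeV

K ≈ 143 MeV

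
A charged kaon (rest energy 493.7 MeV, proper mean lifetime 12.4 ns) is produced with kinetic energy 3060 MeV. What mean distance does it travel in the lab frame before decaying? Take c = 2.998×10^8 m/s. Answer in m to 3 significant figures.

γ = 1 + K/(m₀c²) = 1 + 3060/493.7 = 7.1981
β = √(1 − 1/γ²) = 0.99030
Dilated lifetime: γτ₀ = 7.1981 × 12.4 ns = 89.256 ns
d = βc·γτ₀ = 0.99030 × (2.998×10^8 m/s) × 8.9256×10^-8 s = 26.5 m

d ≈ 26.5 m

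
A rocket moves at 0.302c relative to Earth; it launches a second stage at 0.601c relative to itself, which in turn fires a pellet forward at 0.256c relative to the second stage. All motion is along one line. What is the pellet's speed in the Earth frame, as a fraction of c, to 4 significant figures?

Compose boost 2: (0.601 + 0.302)/(1 + 0.601×0.302) = 0.9030/1.18150 = 0.764281
Compose boost 3: (0.256 + 0.764281)/(1 + 0.256×0.764281) = 1.02028/1.19566 = 0.8533

u ≈ 0.8533c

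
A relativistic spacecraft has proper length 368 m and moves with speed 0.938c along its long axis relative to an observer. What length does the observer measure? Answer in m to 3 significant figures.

L ≈ 128 m

γ = 1/√(1 − 0.938²) = 2.8849
Length contraction: L = L₀/γ = 368/2.8849 = 128 m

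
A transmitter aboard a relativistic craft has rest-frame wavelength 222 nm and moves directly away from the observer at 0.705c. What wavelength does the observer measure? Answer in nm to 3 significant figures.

Relativistic Doppler: λ_obs = λ_src √((1+β)/(1−β))
= 222 × √(1.7050/0.29500) = 222 × 2.4041 = 534 nm

λ_obs ≈ 534 nm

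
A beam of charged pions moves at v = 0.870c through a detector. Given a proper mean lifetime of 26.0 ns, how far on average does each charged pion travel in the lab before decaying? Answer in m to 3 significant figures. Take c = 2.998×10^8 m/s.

d ≈ 13.8 m

γ = 1/√(1 − 0.870²) = 2.0282
Dilated lifetime: Δt = γτ₀ = 2.0282 × 26.0 ns = 52.733 ns
d = vΔt = 0.870c × 52.733 ns = 2.6083×10^8 m/s × 5.2733×10^-8 s = 13.8 m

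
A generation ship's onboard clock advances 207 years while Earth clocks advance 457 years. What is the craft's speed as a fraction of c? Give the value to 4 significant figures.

β ≈ 0.8915

γ = Δt/τ₀ = 457/207 = 2.20773
β = √(1 − 1/γ²) = √(1 − 1/2.20773²) = 0.8915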